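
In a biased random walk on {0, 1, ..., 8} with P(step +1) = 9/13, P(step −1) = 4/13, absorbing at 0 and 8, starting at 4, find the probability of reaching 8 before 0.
P(hit 8 before 0) = (1 − (4/9)^4) / (1 − (4/9)^8) = 6561/6817

Let u_k denote P(reach 8 before 0 | start at k). Boundary: u_0 = 0, u_8 = 1. Recurrence: u_k = 9/13·u_{k+1} + 4/13·u_{k-1} for 1 ≤ k ≤ 7. Try u_k = A + B·r^k with r = q/p = (4/13)/(9/13) = 4/9. Substitution satisfies the recurrence; boundary conditions give:
  u_k = (1 − r^k) / (1 − r^N) = (1 − (4/9)^4) / (1 − (4/9)^8) = 6561/6817.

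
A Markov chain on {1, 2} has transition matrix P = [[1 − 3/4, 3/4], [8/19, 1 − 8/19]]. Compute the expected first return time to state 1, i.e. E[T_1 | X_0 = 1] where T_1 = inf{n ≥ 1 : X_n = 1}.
E[T_1 | X_0 = 1] = 1/π_1 = 89/32

For an irreducible recurrent Markov chain with stationary distribution π, E[T_i | X_0 = i] = 1/π_i (Kac's formula). Here π_1 = (8/19)/(3/4 + 8/19) = (8/19)/(89/76) = 32/89, so E[T_1 | X_0 = 1] = 1/π_1 = (3/4 + 8/19)/(8/19) = (89/76)/(8/19) = 89/32.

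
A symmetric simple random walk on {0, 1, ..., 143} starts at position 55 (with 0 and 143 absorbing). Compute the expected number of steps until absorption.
E[τ | X_0 = 55] = 4840

Let v_k = E[τ | X_0 = k]. Boundary: v_0 = v_143 = 0. Recurrence: v_k = 1 + (v_{k-1} + v_{k+1})/2 for 1 ≤ k ≤ 142. The particular solution to v_k − (v_{k-1} + v_{k+1})/2 = 1 is v_k = −k^2. Adding homogeneous solution A + B k and matching boundaries gives v_k = k (143 − k). Substituting k = 55: v_55 = 55 · 88 = 4840.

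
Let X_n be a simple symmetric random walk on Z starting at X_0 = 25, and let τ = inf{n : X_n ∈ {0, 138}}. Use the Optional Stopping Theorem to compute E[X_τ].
E[X_τ] = 25

X_n is a martingale and τ is a bounded-mean stopping time (indeed τ is finite a.s. with bounded expectation since the walk is in a bounded region). By the OST, E[X_τ] = E[X_0] = 25. Equivalently: E[X_τ] = 138 · P(hit 138 first) + 0 · P(hit 0 first) = 138 · (25/138) = 25.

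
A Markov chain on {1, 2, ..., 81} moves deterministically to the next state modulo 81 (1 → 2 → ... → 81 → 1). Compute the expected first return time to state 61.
E[T_61 | X_0 = 61] = 81

The chain cycles deterministically, so starting at state 61 it returns in exactly 81 steps. Equivalently, the stationary distribution is uniform π_j = 1/81 for every state j, so by Kac's formula E[T_61] = 1/π_61 = 81.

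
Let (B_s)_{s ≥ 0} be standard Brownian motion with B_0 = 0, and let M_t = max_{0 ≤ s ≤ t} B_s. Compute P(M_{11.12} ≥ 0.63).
P(M_{11.12} ≥ 0.63) = 2·P(B_{11.12} ≥ 0.63) = 2(1 − Φ(0.63/√11.12)) ≈ 0.8502

By the reflection principle for Brownian motion, P(M_t ≥ a) = 2 · P(B_t ≥ a) for a ≥ 0. Since B_t ~ N(0, t), P(B_t ≥ 0.63) = 1 − Φ(0.63/√t) = 1 − Φ(0.63/√11.12) = 1 − Φ(0.1889). So
  P(M_{11.12} ≥ 0.63) = 2(1 − Φ(0.1889)) ≈ 0.8502.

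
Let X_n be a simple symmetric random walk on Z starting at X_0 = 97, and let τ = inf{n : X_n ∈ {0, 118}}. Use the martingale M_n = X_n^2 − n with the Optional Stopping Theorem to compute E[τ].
E[τ] = 2037

M_n = X_n^2 − n is a martingale (since E[X_{n+1}^2 | F_n] = X_n^2 + 1). By OST (τ has finite mean in a bounded region), E[M_τ] = E[M_0] = X_0^2 − 0 = 97^2 = 9409. Also E[M_τ] = E[X_τ^2] − E[τ]. The walk exits at 0 or 118, with P(hit 118 first) = 97/118, so E[X_τ^2] = 118^2 · 97/118 + 0 = 11446. Thus E[τ] = E[X_τ^2] − E[M_τ] = 11446 − 9409 = 2037 = 97(118 − 97) = 2037.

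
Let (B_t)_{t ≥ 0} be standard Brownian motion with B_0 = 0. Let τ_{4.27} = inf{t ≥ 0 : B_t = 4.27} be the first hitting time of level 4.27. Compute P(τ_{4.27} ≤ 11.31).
P(τ_{4.27} ≤ 11.31) = 2(1 − Φ(4.27/√11.31)) = 2(1 − Φ(1.2697)) ≈ 0.2042

By the reflection principle for standard BM, P(τ_b ≤ t) = 2 · P(B_t ≥ b). Since B_t ~ N(0, t), P(B_t ≥ 4.27) = 1 − Φ(4.27/√t) = 1 − Φ(4.27/√11.31) = 1 − Φ(1.2697) ≈ 0.10210. Doubling: P(τ_{4.27} ≤ 11.31) ≈ 2 · 0.10210 = 0.20420 ≈ 0.2042.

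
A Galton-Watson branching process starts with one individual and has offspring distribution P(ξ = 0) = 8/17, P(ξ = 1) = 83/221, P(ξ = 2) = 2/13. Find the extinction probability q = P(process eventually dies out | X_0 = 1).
q = 1

Mean offspring μ = 0·8/17 + 1·83/221 + 2·2/13 = 151/221 ≤ 1. For μ ≤ 1 with offspring not concentrated at 1, the Galton-Watson process goes extinct almost surely, so q = 1.
(Algebraic check: The pgf is f(s) = 8/17 + 83/221·s + 2/13·s². The extinction probability q is the smallest fixed point of f in [0, 1]. Setting s = f(s):
  2/13·s² + (83/221 − 1)·s + 8/17 = 0
  2/13·s² − (8/17 + 2/13)·s + 8/17 = 0
which factors as (s − 1)·(2/13·s − 8/17) = 0, giving roots s = 1 and s = (8/17)/(2/13) = 52/17. Since 52/17 ≥ 1, the smallest root in [0, 1] is s = 1.)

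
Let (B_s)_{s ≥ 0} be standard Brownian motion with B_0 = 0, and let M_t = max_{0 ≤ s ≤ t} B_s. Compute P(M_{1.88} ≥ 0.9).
P(M_{1.88} ≥ 0.9) = 2·P(B_{1.88} ≥ 0.9) = 2(1 − Φ(0.9/√1.88)) ≈ 0.5116

By the reflection principle for Brownian motion, P(M_t ≥ a) = 2 · P(B_t ≥ a) for a ≥ 0. Since B_t ~ N(0, t), P(B_t ≥ 0.9) = 1 − Φ(0.9/√t) = 1 − Φ(0.9/√1.88) = 1 − Φ(0.6564). So
  P(M_{1.88} ≥ 0.9) = 2(1 − Φ(0.6564)) ≈ 0.5116.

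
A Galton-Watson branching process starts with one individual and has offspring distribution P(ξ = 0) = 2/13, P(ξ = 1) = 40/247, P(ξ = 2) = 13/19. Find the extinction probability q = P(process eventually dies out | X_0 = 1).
q = 38/169

The pgf is f(s) = 2/13 + 40/247·s + 13/19·s². The extinction probability q is the smallest fixed point of f in [0, 1]. Setting s = f(s):
  13/19·s² + (40/247 − 1)·s + 2/13 = 0
  13/19·s² − (2/13 + 13/19)·s + 2/13 = 0
which factors as (s − 1)·(13/19·s − 2/13) = 0, giving roots s = 1 and s = (2/13)/(13/19) = 38/169.
Mean offspring μ = 40/247 + 2·13/19 = 378/247 > 1 (supercritical), so q < 1. The extinction probability is the smaller root: q = (2/13)/(13/19) = 38/169.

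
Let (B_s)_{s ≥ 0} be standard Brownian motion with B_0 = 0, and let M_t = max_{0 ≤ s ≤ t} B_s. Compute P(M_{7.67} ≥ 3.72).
P(M_{7.67} ≥ 3.72) = 2·P(B_{7.67} ≥ 3.72) = 2(1 − Φ(3.72/√7.67)) ≈ 0.1792

By the reflection principle for Brownian motion, P(M_t ≥ a) = 2 · P(B_t ≥ a) for a ≥ 0. Since B_t ~ N(0, t), P(B_t ≥ 3.72) = 1 − Φ(3.72/√t) = 1 − Φ(3.72/√7.67) = 1 − Φ(1.3432). So
  P(M_{7.67} ≥ 3.72) = 2(1 − Φ(1.3432)) ≈ 0.1792.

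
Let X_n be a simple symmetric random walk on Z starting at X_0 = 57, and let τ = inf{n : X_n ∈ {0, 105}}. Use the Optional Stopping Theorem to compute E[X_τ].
E[X_τ] = 57

X_n is a martingale and τ is a bounded-mean stopping time (indeed τ is finite a.s. with bounded expectation since the walk is in a bounded region). By the OST, E[X_τ] = E[X_0] = 57. Equivalently: E[X_τ] = 105 · P(hit 105 first) + 0 · P(hit 0 first) = 105 · (57/105) = 57.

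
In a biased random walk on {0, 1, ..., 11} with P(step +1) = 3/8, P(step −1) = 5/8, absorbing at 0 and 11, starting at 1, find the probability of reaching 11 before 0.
P(hit 11 before 0) = (1 − (5/3)^1) / (1 − (5/3)^11) = 59049/24325489

Let u_k denote P(reach 11 before 0 | start at k). Boundary: u_0 = 0, u_11 = 1. Recurrence: u_k = 3/8·u_{k+1} + 5/8·u_{k-1} for 1 ≤ k ≤ 10. Try u_k = A + B·r^k with r = q/p = (5/8)/(3/8) = 5/3. Substitution satisfies the recurrence; boundary conditions give:
  u_k = (1 − r^k) / (1 − r^N) = (1 − (5/3)^1) / (1 − (5/3)^11) = 59049/24325489.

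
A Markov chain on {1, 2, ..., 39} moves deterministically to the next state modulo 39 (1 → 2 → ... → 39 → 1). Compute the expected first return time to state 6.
E[T_6 | X_0 = 6] = 39

The chain cycles deterministically, so starting at state 6 it returns in exactly 39 steps. Equivalently, the stationary distribution is uniform π_j = 1/39 for every state j, so by Kac's formula E[T_6] = 1/π_6 = 39.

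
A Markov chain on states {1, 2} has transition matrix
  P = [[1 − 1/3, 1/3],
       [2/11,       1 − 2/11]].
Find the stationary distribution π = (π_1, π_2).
π_1 = 6/17, π_2 = 11/17

Solve πP = π with π_1 + π_2 = 1. From πP = π: π_1 · (1 − 1/3) + π_2 · 2/11 = π_1 ⇒ π_2 · 2/11 = π_1 · 1/3 ⇒ π_2/π_1 = (1/3)/(2/11) = 11/6. Together with π_1 + π_2 = 1:
  π_1 = (2/11)/(1/3 + 2/11) = (2/11)/(17/33) = 6/17,
  π_2 = (1/3)/(1/3 + 2/11) = (1/3)/(17/33) = 11/17.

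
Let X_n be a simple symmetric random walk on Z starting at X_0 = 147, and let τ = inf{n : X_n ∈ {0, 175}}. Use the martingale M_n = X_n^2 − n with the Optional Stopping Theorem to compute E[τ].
E[τ] = 4116

M_n = X_n^2 − n is a martingale (since E[X_{n+1}^2 | F_n] = X_n^2 + 1). By OST (τ has finite mean in a bounded region), E[M_τ] = E[M_0] = X_0^2 − 0 = 147^2 = 21609. Also E[M_τ] = E[X_τ^2] − E[τ]. The walk exits at 0 or 175, with P(hit 175 first) = 147/175, so E[X_τ^2] = 175^2 · 147/175 + 0 = 25725. Thus E[τ] = E[X_τ^2] − E[M_τ] = 25725 − 21609 = 4116 = 147(175 − 147) = 4116.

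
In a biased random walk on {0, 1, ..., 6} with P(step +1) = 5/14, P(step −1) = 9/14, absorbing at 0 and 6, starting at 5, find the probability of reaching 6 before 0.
P(hit 6 before 0) = (1 − (9/5)^5) / (1 − (9/5)^6) = 69905/128954

Let u_k denote P(reach 6 before 0 | start at k). Boundary: u_0 = 0, u_6 = 1. Recurrence: u_k = 5/14·u_{k+1} + 9/14·u_{k-1} for 1 ≤ k ≤ 5. Try u_k = A + B·r^k with r = q/p = (9/14)/(5/14) = 9/5. Substitution satisfies the recurrence; boundary conditions give:
  u_k = (1 − r^k) / (1 − r^N) = (1 − (9/5)^5) / (1 − (9/5)^6) = 69905/128954.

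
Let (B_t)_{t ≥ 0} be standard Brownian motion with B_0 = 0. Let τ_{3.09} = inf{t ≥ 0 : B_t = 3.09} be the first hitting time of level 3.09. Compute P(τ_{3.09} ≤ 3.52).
P(τ_{3.09} ≤ 3.52) = 2(1 − Φ(3.09/√3.52)) = 2(1 − Φ(1.6470)) ≈ 0.0996

By the reflection principle for standard BM, P(τ_b ≤ t) = 2 · P(B_t ≥ b). Since B_t ~ N(0, t), P(B_t ≥ 3.09) = 1 − Φ(3.09/√t) = 1 − Φ(3.09/√3.52) = 1 − Φ(1.6470) ≈ 0.04978. Doubling: P(τ_{3.09} ≤ 3.52) ≈ 2 · 0.04978 = 0.09956 ≈ 0.0996.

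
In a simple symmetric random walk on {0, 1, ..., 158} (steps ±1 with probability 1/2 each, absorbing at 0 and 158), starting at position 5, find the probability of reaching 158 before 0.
P(hit 158 before 0) = 5/158

Let u_k = P(hit 158 before 0 | start at k). Then u_0 = 0, u_158 = 1, and u_k = u_{k-1}/2 + u_{k+1}/2 for 1 ≤ k ≤ 157. This harmonic recurrence is solved by u_k = k/158, giving u_5 = 5/158.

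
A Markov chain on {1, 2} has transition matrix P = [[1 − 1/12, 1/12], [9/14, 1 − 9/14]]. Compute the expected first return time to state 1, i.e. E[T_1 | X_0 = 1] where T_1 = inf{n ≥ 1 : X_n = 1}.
E[T_1 | X_0 = 1] = 1/π_1 = 61/54

For an irreducible recurrent Markov chain with stationary distribution π, E[T_i | X_0 = i] = 1/π_i (Kac's formula). Here π_1 = (9/14)/(1/12 + 9/14) = (9/14)/(61/84) = 54/61, so E[T_1 | X_0 = 1] = 1/π_1 = (1/12 + 9/14)/(9/14) = (61/84)/(9/14) = 61/54.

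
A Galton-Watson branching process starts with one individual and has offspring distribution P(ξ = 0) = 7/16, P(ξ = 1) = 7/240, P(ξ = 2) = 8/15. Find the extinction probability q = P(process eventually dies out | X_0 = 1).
q = 105/128

The pgf is f(s) = 7/16 + 7/240·s + 8/15·s². The extinction probability q is the smallest fixed point of f in [0, 1]. Setting s = f(s):
  8/15·s² + (7/240 − 1)·s + 7/16 = 0
  8/15·s² − (7/16 + 8/15)·s + 7/16 = 0
which factors as (s − 1)·(8/15·s − 7/16) = 0, giving roots s = 1 and s = (7/16)/(8/15) = 105/128.
Mean offspring μ = 7/240 + 2·8/15 = 263/240 > 1 (supercritical), so q < 1. The extinction probability is the smaller root: q = (7/16)/(8/15) = 105/128.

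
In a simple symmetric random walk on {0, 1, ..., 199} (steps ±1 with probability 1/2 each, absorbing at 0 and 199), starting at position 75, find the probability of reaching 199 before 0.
P(hit 199 before 0) = 75/199

Let u_k = P(hit 199 before 0 | start at k). Then u_0 = 0, u_199 = 1, and u_k = u_{k-1}/2 + u_{k+1}/2 for 1 ≤ k ≤ 198. This harmonic recurrence is solved by u_k = k/199, giving u_75 = 75/199.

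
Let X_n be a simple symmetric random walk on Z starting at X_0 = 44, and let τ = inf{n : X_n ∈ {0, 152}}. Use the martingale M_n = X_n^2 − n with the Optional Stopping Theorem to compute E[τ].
E[τ] = 4752

M_n = X_n^2 − n is a martingale (since E[X_{n+1}^2 | F_n] = X_n^2 + 1). By OST (τ has finite mean in a bounded region), E[M_τ] = E[M_0] = X_0^2 − 0 = 44^2 = 1936. Also E[M_τ] = E[X_τ^2] − E[τ]. The walk exits at 0 or 152, with P(hit 152 first) = 44/152, so E[X_τ^2] = 152^2 · 44/152 + 0 = 6688. Thus E[τ] = E[X_τ^2] − E[M_τ] = 6688 − 1936 = 4752 = 44(152 − 44) = 4752.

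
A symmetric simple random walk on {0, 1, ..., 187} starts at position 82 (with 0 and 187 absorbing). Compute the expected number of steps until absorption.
E[τ | X_0 = 82] = 8610

Let v_k = E[τ | X_0 = k]. Boundary: v_0 = v_187 = 0. Recurrence: v_k = 1 + (v_{k-1} + v_{k+1})/2 for 1 ≤ k ≤ 186. The particular solution to v_k − (v_{k-1} + v_{k+1})/2 = 1 is v_k = −k^2. Adding homogeneous solution A + B k and matching boundaries gives v_k = k (187 − k). Substituting k = 82: v_82 = 82 · 105 = 8610.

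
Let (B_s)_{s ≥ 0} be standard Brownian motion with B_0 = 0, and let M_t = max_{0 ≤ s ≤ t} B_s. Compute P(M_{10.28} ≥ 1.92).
P(M_{10.28} ≥ 1.92) = 2·P(B_{10.28} ≥ 1.92) = 2(1 − Φ(1.92/√10.28)) ≈ 0.5493

By the reflection principle for Brownian motion, P(M_t ≥ a) = 2 · P(B_t ≥ a) for a ≥ 0. Since B_t ~ N(0, t), P(B_t ≥ 1.92) = 1 − Φ(1.92/√t) = 1 − Φ(1.92/√10.28) = 1 − Φ(0.5988). So
  P(M_{10.28} ≥ 1.92) = 2(1 − Φ(0.5988)) ≈ 0.5493.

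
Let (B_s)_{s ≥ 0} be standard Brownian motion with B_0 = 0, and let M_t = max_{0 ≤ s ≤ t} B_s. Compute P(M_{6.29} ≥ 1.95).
P(M_{6.29} ≥ 1.95) = 2·P(B_{6.29} ≥ 1.95) = 2(1 − Φ(1.95/√6.29)) ≈ 0.4369

By the reflection principle for Brownian motion, P(M_t ≥ a) = 2 · P(B_t ≥ a) for a ≥ 0. Since B_t ~ N(0, t), P(B_t ≥ 1.95) = 1 − Φ(1.95/√t) = 1 − Φ(1.95/√6.29) = 1 − Φ(0.7775). So
  P(M_{6.29} ≥ 1.95) = 2(1 − Φ(0.7775)) ≈ 0.4369.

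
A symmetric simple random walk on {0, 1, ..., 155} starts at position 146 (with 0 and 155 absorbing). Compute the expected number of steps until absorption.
E[τ | X_0 = 146] = 1314

Let v_k = E[τ | X_0 = k]. Boundary: v_0 = v_155 = 0. Recurrence: v_k = 1 + (v_{k-1} + v_{k+1})/2 for 1 ≤ k ≤ 154. The particular solution to v_k − (v_{k-1} + v_{k+1})/2 = 1 is v_k = −k^2. Adding homogeneous solution A + B k and matching boundaries gives v_k = k (155 − k). Substituting k = 146: v_146 = 146 · 9 = 1314.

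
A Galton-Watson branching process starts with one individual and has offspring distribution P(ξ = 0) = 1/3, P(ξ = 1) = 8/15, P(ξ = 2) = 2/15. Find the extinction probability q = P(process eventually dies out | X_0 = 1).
q = 1

Mean offspring μ = 0·1/3 + 1·8/15 + 2·2/15 = 4/5 ≤ 1. For μ ≤ 1 with offspring not concentrated at 1, the Galton-Watson process goes extinct almost surely, so q = 1.
(Algebraic check: The pgf is f(s) = 1/3 + 8/15·s + 2/15·s². The extinction probability q is the smallest fixed point of f in [0, 1]. Setting s = f(s):
  2/15·s² + (8/15 − 1)·s + 1/3 = 0
  2/15·s² − (1/3 + 2/15)·s + 1/3 = 0
which factors as (s − 1)·(2/15·s − 1/3) = 0, giving roots s = 1 and s = (1/3)/(2/15) = 5/2. Since 5/2 ≥ 1, the smallest root in [0, 1] is s = 1.)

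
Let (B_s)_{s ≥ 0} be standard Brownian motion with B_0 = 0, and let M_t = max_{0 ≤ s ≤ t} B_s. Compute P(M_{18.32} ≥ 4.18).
P(M_{18.32} ≥ 4.18) = 2·P(B_{18.32} ≥ 4.18) = 2(1 − Φ(4.18/√18.32)) ≈ 0.3288

By the reflection principle for Brownian motion, P(M_t ≥ a) = 2 · P(B_t ≥ a) for a ≥ 0. Since B_t ~ N(0, t), P(B_t ≥ 4.18) = 1 − Φ(4.18/√t) = 1 − Φ(4.18/√18.32) = 1 − Φ(0.9766). So
  P(M_{18.32} ≥ 4.18) = 2(1 − Φ(0.9766)) ≈ 0.3288.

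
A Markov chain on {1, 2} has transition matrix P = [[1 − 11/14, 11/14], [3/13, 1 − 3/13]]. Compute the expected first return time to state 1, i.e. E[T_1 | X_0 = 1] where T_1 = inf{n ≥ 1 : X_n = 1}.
E[T_1 | X_0 = 1] = 1/π_1 = 185/42

For an irreducible recurrent Markov chain with stationary distribution π, E[T_i | X_0 = i] = 1/π_i (Kac's formula). Here π_1 = (3/13)/(11/14 + 3/13) = (3/13)/(185/182) = 42/185, so E[T_1 | X_0 = 1] = 1/π_1 = (11/14 + 3/13)/(3/13) = (185/182)/(3/13) = 185/42.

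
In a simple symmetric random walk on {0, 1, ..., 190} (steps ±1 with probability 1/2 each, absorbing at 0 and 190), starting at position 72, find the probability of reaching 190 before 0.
P(hit 190 before 0) = 72/190 = 36/95

Let u_k = P(hit 190 before 0 | start at k). Then u_0 = 0, u_190 = 1, and u_k = u_{k-1}/2 + u_{k+1}/2 for 1 ≤ k ≤ 189. This harmonic recurrence is solved by u_k = k/190, giving u_72 = 72/190 = 36/95.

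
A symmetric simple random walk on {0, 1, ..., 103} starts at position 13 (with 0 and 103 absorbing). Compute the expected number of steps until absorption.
E[τ | X_0 = 13] = 1170

Let v_k = E[τ | X_0 = k]. Boundary: v_0 = v_103 = 0. Recurrence: v_k = 1 + (v_{k-1} + v_{k+1})/2 for 1 ≤ k ≤ 102. The particular solution to v_k − (v_{k-1} + v_{k+1})/2 = 1 is v_k = −k^2. Adding homogeneous solution A + B k and matching boundaries gives v_k = k (103 − k). Substituting k = 13: v_13 = 13 · 90 = 1170.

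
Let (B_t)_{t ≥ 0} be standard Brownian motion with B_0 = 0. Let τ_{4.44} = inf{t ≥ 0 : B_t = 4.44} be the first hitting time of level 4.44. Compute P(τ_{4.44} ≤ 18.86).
P(τ_{4.44} ≤ 18.86) = 2(1 − Φ(4.44/√18.86)) = 2(1 − Φ(1.0224)) ≈ 0.3066

By the reflection principle for standard BM, P(τ_b ≤ t) = 2 · P(B_t ≥ b). Since B_t ~ N(0, t), P(B_t ≥ 4.44) = 1 − Φ(4.44/√t) = 1 − Φ(4.44/√18.86) = 1 − Φ(1.0224) ≈ 0.15330. Doubling: P(τ_{4.44} ≤ 18.86) ≈ 2 · 0.15330 = 0.30660 ≈ 0.3066.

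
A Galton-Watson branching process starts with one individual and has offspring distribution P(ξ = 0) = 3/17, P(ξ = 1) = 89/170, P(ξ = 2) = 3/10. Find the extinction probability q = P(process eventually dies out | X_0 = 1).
q = 10/17

The pgf is f(s) = 3/17 + 89/170·s + 3/10·s². The extinction probability q is the smallest fixed point of f in [0, 1]. Setting s = f(s):
  3/10·s² + (89/170 − 1)·s + 3/17 = 0
  3/10·s² − (3/17 + 3/10)·s + 3/17 = 0
which factors as (s − 1)·(3/10·s − 3/17) = 0, giving roots s = 1 and s = (3/17)/(3/10) = 10/17.
Mean offspring μ = 89/170 + 2·3/10 = 191/170 > 1 (supercritical), so q < 1. The extinction probability is the smaller root: q = (3/17)/(3/10) = 10/17.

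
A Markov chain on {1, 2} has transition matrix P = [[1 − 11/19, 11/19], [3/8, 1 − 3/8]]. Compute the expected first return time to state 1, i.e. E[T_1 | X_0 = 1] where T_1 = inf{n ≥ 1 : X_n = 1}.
E[T_1 | X_0 = 1] = 1/π_1 = 145/57

For an irreducible recurrent Markov chain with stationary distribution π, E[T_i | X_0 = i] = 1/π_i (Kac's formula). Here π_1 = (3/8)/(11/19 + 3/8) = (3/8)/(145/152) = 57/145, so E[T_1 | X_0 = 1] = 1/π_1 = (11/19 + 3/8)/(3/8) = (145/152)/(3/8) = 145/57.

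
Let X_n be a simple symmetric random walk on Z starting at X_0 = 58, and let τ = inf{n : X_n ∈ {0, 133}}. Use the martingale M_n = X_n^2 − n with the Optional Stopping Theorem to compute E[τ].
E[τ] = 4350

M_n = X_n^2 − n is a martingale (since E[X_{n+1}^2 | F_n] = X_n^2 + 1). By OST (τ has finite mean in a bounded region), E[M_τ] = E[M_0] = X_0^2 − 0 = 58^2 = 3364. Also E[M_τ] = E[X_τ^2] − E[τ]. The walk exits at 0 or 133, with P(hit 133 first) = 58/133, so E[X_τ^2] = 133^2 · 58/133 + 0 = 7714. Thus E[τ] = E[X_τ^2] − E[M_τ] = 7714 − 3364 = 4350 = 58(133 − 58) = 4350.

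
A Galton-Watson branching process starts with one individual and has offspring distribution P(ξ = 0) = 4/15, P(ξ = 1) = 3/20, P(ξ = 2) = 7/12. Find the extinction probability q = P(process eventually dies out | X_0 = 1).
q = 16/35

The pgf is f(s) = 4/15 + 3/20·s + 7/12·s². The extinction probability q is the smallest fixed point of f in [0, 1]. Setting s = f(s):
  7/12·s² + (3/20 − 1)·s + 4/15 = 0
  7/12·s² − (4/15 + 7/12)·s + 4/15 = 0
which factors as (s − 1)·(7/12·s − 4/15) = 0, giving roots s = 1 and s = (4/15)/(7/12) = 16/35.
Mean offspring μ = 3/20 + 2·7/12 = 79/60 > 1 (supercritical), so q < 1. The extinction probability is the smaller root: q = (4/15)/(7/12) = 16/35.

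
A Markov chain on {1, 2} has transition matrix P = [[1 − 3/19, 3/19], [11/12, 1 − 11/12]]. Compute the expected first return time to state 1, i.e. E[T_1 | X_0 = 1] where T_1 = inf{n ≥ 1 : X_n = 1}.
E[T_1 | X_0 = 1] = 1/π_1 = 245/209

For an irreducible recurrent Markov chain with stationary distribution π, E[T_i | X_0 = i] = 1/π_i (Kac's formula). Here π_1 = (11/12)/(3/19 + 11/12) = (11/12)/(245/228) = 209/245, so E[T_1 | X_0 = 1] = 1/π_1 = (3/19 + 11/12)/(11/12) = (245/228)/(11/12) = 245/209.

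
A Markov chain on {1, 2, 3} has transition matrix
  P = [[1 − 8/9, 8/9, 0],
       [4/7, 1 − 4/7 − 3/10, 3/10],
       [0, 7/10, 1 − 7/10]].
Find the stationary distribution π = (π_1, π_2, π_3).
π = (9/29, 14/29, 6/29)

This is a birth-death chain on three states, which satisfies detailed balance: π_1 · P_{12} = π_2 · P_{21} and π_2 · P_{23} = π_3 · P_{32}.
From π_1 · 8/9 = π_2 · 4/7: π_2/π_1 = (8/9)/(4/7) = 14/9.
From π_2 · 3/10 = π_3 · 7/10: π_3/π_2 = (3/10)/(7/10) = 3/7.
Take π_1 proportional to 1; then unnormalized π = (1, 14/9, 2/3). Normalize by dividing by the sum 29/9:
  π = (9/29, 14/29, 6/29).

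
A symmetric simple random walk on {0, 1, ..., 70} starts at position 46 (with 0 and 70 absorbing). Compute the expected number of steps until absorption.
E[τ | X_0 = 46] = 1104

Let v_k = E[τ | X_0 = k]. Boundary: v_0 = v_70 = 0. Recurrence: v_k = 1 + (v_{k-1} + v_{k+1})/2 for 1 ≤ k ≤ 69. The particular solution to v_k − (v_{k-1} + v_{k+1})/2 = 1 is v_k = −k^2. Adding homogeneous solution A + B k and matching boundaries gives v_k = k (70 − k). Substituting k = 46: v_46 = 46 · 24 = 1104.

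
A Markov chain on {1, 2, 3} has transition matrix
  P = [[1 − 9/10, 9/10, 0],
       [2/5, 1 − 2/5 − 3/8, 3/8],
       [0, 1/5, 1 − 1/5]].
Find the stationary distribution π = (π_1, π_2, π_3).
π = (32/239, 72/239, 135/239)

This is a birth-death chain on three states, which satisfies detailed balance: π_1 · P_{12} = π_2 · P_{21} and π_2 · P_{23} = π_3 · P_{32}.
From π_1 · 9/10 = π_2 · 2/5: π_2/π_1 = (9/10)/(2/5) = 9/4.
From π_2 · 3/8 = π_3 · 1/5: π_3/π_2 = (3/8)/(1/5) = 15/8.
Take π_1 proportional to 1; then unnormalized π = (1, 9/4, 135/32). Normalize by dividing by the sum 239/32:
  π = (32/239, 72/239, 135/239).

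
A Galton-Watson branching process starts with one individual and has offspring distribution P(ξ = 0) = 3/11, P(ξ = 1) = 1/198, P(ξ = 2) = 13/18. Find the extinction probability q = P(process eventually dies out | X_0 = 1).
q = 54/143

The pgf is f(s) = 3/11 + 1/198·s + 13/18·s². The extinction probability q is the smallest fixed point of f in [0, 1]. Setting s = f(s):
  13/18·s² + (1/198 − 1)·s + 3/11 = 0
  13/18·s² − (3/11 + 13/18)·s + 3/11 = 0
which factors as (s − 1)·(13/18·s − 3/11) = 0, giving roots s = 1 and s = (3/11)/(13/18) = 54/143.
Mean offspring μ = 1/198 + 2·13/18 = 287/198 > 1 (supercritical), so q < 1. The extinction probability is the smaller root: q = (3/11)/(13/18) = 54/143.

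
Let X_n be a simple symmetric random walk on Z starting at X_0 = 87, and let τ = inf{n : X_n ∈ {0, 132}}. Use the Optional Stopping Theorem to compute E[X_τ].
E[X_τ] = 87

X_n is a martingale and τ is a bounded-mean stopping time (indeed τ is finite a.s. with bounded expectation since the walk is in a bounded region). By the OST, E[X_τ] = E[X_0] = 87. Equivalently: E[X_τ] = 132 · P(hit 132 first) + 0 · P(hit 0 first) = 132 · (87/132) = 87.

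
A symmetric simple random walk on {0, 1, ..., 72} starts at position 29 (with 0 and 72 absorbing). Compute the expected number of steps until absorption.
E[τ | X_0 = 29] = 1247

Let v_k = E[τ | X_0 = k]. Boundary: v_0 = v_72 = 0. Recurrence: v_k = 1 + (v_{k-1} + v_{k+1})/2 for 1 ≤ k ≤ 71. The particular solution to v_k − (v_{k-1} + v_{k+1})/2 = 1 is v_k = −k^2. Adding homogeneous solution A + B k and matching boundaries gives v_k = k (72 − k). Substituting k = 29: v_29 = 29 · 43 = 1247.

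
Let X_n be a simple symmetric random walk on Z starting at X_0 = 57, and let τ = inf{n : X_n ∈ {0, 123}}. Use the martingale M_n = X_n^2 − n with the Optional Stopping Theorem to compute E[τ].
E[τ] = 3762

M_n = X_n^2 − n is a martingale (since E[X_{n+1}^2 | F_n] = X_n^2 + 1). By OST (τ has finite mean in a bounded region), E[M_τ] = E[M_0] = X_0^2 − 0 = 57^2 = 3249. Also E[M_τ] = E[X_τ^2] − E[τ]. The walk exits at 0 or 123, with P(hit 123 first) = 57/123, so E[X_τ^2] = 123^2 · 57/123 + 0 = 7011. Thus E[τ] = E[X_τ^2] − E[M_τ] = 7011 − 3249 = 3762 = 57(123 − 57) = 3762.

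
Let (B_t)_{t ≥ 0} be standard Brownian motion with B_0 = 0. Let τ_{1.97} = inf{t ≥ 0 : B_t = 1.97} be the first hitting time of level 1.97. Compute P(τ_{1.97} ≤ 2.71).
P(τ_{1.97} ≤ 2.71) = 2(1 − Φ(1.97/√2.71)) = 2(1 − Φ(1.1967)) ≈ 0.2314

By the reflection principle for standard BM, P(τ_b ≤ t) = 2 · P(B_t ≥ b). Since B_t ~ N(0, t), P(B_t ≥ 1.97) = 1 − Φ(1.97/√t) = 1 − Φ(1.97/√2.71) = 1 − Φ(1.1967) ≈ 0.11571. Doubling: P(τ_{1.97} ≤ 2.71) ≈ 2 · 0.11571 = 0.23142 ≈ 0.2314.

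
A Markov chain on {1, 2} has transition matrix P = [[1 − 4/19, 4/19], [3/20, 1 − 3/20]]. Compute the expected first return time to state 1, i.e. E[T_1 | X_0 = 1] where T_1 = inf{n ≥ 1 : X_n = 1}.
E[T_1 | X_0 = 1] = 1/π_1 = 137/57

For an irreducible recurrent Markov chain with stationary distribution π, E[T_i | X_0 = i] = 1/π_i (Kac's formula). Here π_1 = (3/20)/(4/19 + 3/20) = (3/20)/(137/380) = 57/137, so E[T_1 | X_0 = 1] = 1/π_1 = (4/19 + 3/20)/(3/20) = (137/380)/(3/20) = 137/57.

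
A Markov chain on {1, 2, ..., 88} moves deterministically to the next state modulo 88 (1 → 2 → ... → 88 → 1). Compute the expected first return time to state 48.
E[T_48 | X_0 = 48] = 88

The chain cycles deterministically, so starting at state 48 it returns in exactly 88 steps. Equivalently, the stationary distribution is uniform π_j = 1/88 for every state j, so by Kac's formula E[T_48] = 1/π_48 = 88.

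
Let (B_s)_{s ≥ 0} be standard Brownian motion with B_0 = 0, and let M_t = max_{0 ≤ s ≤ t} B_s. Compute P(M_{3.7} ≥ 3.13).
P(M_{3.7} ≥ 3.13) = 2·P(B_{3.7} ≥ 3.13) = 2(1 − Φ(3.13/√3.7)) ≈ 0.1037

By the reflection principle for Brownian motion, P(M_t ≥ a) = 2 · P(B_t ≥ a) for a ≥ 0. Since B_t ~ N(0, t), P(B_t ≥ 3.13) = 1 − Φ(3.13/√t) = 1 − Φ(3.13/√3.7) = 1 − Φ(1.6272). So
  P(M_{3.7} ≥ 3.13) = 2(1 − Φ(1.6272)) ≈ 0.1037.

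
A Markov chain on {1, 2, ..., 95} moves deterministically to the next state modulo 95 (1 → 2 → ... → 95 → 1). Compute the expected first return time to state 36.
E[T_36 | X_0 = 36] = 95

The chain cycles deterministically, so starting at state 36 it returns in exactly 95 steps. Equivalently, the stationary distribution is uniform π_j = 1/95 for every state j, so by Kac's formula E[T_36] = 1/π_36 = 95.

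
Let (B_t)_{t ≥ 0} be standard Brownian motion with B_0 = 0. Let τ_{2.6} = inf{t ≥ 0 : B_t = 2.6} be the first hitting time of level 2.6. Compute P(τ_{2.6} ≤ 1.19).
P(τ_{2.6} ≤ 1.19) = 2(1 − Φ(2.6/√1.19)) = 2(1 − Φ(2.3834)) ≈ 0.0172

By the reflection principle for standard BM, P(τ_b ≤ t) = 2 · P(B_t ≥ b). Since B_t ~ N(0, t), P(B_t ≥ 2.6) = 1 − Φ(2.6/√t) = 1 − Φ(2.6/√1.19) = 1 − Φ(2.3834) ≈ 0.00858. Doubling: P(τ_{2.6} ≤ 1.19) ≈ 2 · 0.00858 = 0.01716 ≈ 0.0172.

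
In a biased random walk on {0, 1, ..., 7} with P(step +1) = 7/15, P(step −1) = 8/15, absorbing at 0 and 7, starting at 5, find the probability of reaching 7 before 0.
P(hit 7 before 0) = (1 − (8/7)^5) / (1 − (8/7)^7) = 782089/1273609

Let u_k denote P(reach 7 before 0 | start at k). Boundary: u_0 = 0, u_7 = 1. Recurrence: u_k = 7/15·u_{k+1} + 8/15·u_{k-1} for 1 ≤ k ≤ 6. Try u_k = A + B·r^k with r = q/p = (8/15)/(7/15) = 8/7. Substitution satisfies the recurrence; boundary conditions give:
  u_k = (1 − r^k) / (1 − r^N) = (1 − (8/7)^5) / (1 − (8/7)^7) = 782089/1273609.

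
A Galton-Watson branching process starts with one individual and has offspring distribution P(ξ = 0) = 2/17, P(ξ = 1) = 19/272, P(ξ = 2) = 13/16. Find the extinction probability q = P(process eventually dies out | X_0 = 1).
q = 32/221

The pgf is f(s) = 2/17 + 19/272·s + 13/16·s². The extinction probability q is the smallest fixed point of f in [0, 1]. Setting s = f(s):
  13/16·s² + (19/272 − 1)·s + 2/17 = 0
  13/16·s² − (2/17 + 13/16)·s + 2/17 = 0
which factors as (s − 1)·(13/16·s − 2/17) = 0, giving roots s = 1 and s = (2/17)/(13/16) = 32/221.
Mean offspring μ = 19/272 + 2·13/16 = 461/272 > 1 (supercritical), so q < 1. The extinction probability is the smaller root: q = (2/17)/(13/16) = 32/221.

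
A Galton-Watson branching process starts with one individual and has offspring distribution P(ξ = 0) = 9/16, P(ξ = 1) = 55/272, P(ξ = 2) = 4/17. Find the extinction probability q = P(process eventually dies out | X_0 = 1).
q = 1

Mean offspring μ = 0·9/16 + 1·55/272 + 2·4/17 = 183/272 ≤ 1. For μ ≤ 1 with offspring not concentrated at 1, the Galton-Watson process goes extinct almost surely, so q = 1.
(Algebraic check: The pgf is f(s) = 9/16 + 55/272·s + 4/17·s². The extinction probability q is the smallest fixed point of f in [0, 1]. Setting s = f(s):
  4/17·s² + (55/272 − 1)·s + 9/16 = 0
  4/17·s² − (9/16 + 4/17)·s + 9/16 = 0
which factors as (s − 1)·(4/17·s − 9/16) = 0, giving roots s = 1 and s = (9/16)/(4/17) = 153/64. Since 153/64 ≥ 1, the smallest root in [0, 1] is s = 1.)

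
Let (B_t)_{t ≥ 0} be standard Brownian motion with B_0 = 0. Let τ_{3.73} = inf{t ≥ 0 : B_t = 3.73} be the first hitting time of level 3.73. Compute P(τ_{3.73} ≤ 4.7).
P(τ_{3.73} ≤ 4.7) = 2(1 − Φ(3.73/√4.7)) = 2(1 − Φ(1.7205)) ≈ 0.0853

By the reflection principle for standard BM, P(τ_b ≤ t) = 2 · P(B_t ≥ b). Since B_t ~ N(0, t), P(B_t ≥ 3.73) = 1 − Φ(3.73/√t) = 1 − Φ(3.73/√4.7) = 1 − Φ(1.7205) ≈ 0.04267. Doubling: P(τ_{3.73} ≤ 4.7) ≈ 2 · 0.04267 = 0.08534 ≈ 0.0853.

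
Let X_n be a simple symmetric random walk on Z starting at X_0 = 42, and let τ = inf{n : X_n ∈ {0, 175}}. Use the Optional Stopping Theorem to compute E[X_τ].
E[X_τ] = 42

X_n is a martingale and τ is a bounded-mean stopping time (indeed τ is finite a.s. with bounded expectation since the walk is in a bounded region). By the OST, E[X_τ] = E[X_0] = 42. Equivalently: E[X_τ] = 175 · P(hit 175 first) + 0 · P(hit 0 first) = 175 · (42/175) = 42.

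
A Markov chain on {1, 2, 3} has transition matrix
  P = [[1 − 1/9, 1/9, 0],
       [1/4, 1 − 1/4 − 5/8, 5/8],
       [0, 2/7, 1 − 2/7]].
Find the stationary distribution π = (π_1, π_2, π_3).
π = (12/29, 16/87, 35/87)

This is a birth-death chain on three states, which satisfies detailed balance: π_1 · P_{12} = π_2 · P_{21} and π_2 · P_{23} = π_3 · P_{32}.
From π_1 · 1/9 = π_2 · 1/4: π_2/π_1 = (1/9)/(1/4) = 4/9.
From π_2 · 5/8 = π_3 · 2/7: π_3/π_2 = (5/8)/(2/7) = 35/16.
Take π_1 proportional to 1; then unnormalized π = (1, 4/9, 35/36). Normalize by dividing by the sum 29/12:
  π = (12/29, 16/87, 35/87).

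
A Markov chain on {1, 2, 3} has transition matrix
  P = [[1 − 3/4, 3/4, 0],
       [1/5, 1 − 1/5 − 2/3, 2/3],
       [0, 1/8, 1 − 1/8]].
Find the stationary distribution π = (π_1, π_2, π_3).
π = (4/99, 5/33, 80/99)

This is a birth-death chain on three states, which satisfies detailed balance: π_1 · P_{12} = π_2 · P_{21} and π_2 · P_{23} = π_3 · P_{32}.
From π_1 · 3/4 = π_2 · 1/5: π_2/π_1 = (3/4)/(1/5) = 15/4.
From π_2 · 2/3 = π_3 · 1/8: π_3/π_2 = (2/3)/(1/8) = 16/3.
Take π_1 proportional to 1; then unnormalized π = (1, 15/4, 20). Normalize by dividing by the sum 99/4:
  π = (4/99, 5/33, 80/99).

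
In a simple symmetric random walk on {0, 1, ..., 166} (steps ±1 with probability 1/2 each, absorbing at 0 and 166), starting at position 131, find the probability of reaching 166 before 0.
P(hit 166 before 0) = 131/166

Let u_k = P(hit 166 before 0 | start at k). Then u_0 = 0, u_166 = 1, and u_k = u_{k-1}/2 + u_{k+1}/2 for 1 ≤ k ≤ 165. This harmonic recurrence is solved by u_k = k/166, giving u_131 = 131/166.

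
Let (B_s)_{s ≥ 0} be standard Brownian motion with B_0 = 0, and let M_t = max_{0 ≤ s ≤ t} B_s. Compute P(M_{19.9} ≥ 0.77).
P(M_{19.9} ≥ 0.77) = 2·P(B_{19.9} ≥ 0.77) = 2(1 − Φ(0.77/√19.9)) ≈ 0.8630

By the reflection principle for Brownian motion, P(M_t ≥ a) = 2 · P(B_t ≥ a) for a ≥ 0. Since B_t ~ N(0, t), P(B_t ≥ 0.77) = 1 − Φ(0.77/√t) = 1 − Φ(0.77/√19.9) = 1 − Φ(0.1726). So
  P(M_{19.9} ≥ 0.77) = 2(1 − Φ(0.1726)) ≈ 0.8630.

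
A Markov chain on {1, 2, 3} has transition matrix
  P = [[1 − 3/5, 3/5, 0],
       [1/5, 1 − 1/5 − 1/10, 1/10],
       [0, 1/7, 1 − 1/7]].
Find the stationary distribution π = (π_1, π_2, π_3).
π = (10/61, 30/61, 21/61)

This is a birth-death chain on three states, which satisfies detailed balance: π_1 · P_{12} = π_2 · P_{21} and π_2 · P_{23} = π_3 · P_{32}.
From π_1 · 3/5 = π_2 · 1/5: π_2/π_1 = (3/5)/(1/5) = 3.
From π_2 · 1/10 = π_3 · 1/7: π_3/π_2 = (1/10)/(1/7) = 7/10.
Take π_1 proportional to 1; then unnormalized π = (1, 3, 21/10). Normalize by dividing by the sum 61/10:
  π = (10/61, 30/61, 21/61).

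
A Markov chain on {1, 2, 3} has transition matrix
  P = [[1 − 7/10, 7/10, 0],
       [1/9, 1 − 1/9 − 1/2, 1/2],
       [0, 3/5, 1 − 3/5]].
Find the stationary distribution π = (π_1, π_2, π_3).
π = (20/251, 126/251, 105/251)

This is a birth-death chain on three states, which satisfies detailed balance: π_1 · P_{12} = π_2 · P_{21} and π_2 · P_{23} = π_3 · P_{32}.
From π_1 · 7/10 = π_2 · 1/9: π_2/π_1 = (7/10)/(1/9) = 63/10.
From π_2 · 1/2 = π_3 · 3/5: π_3/π_2 = (1/2)/(3/5) = 5/6.
Take π_1 proportional to 1; then unnormalized π = (1, 63/10, 21/4). Normalize by dividing by the sum 251/20:
  π = (20/251, 126/251, 105/251).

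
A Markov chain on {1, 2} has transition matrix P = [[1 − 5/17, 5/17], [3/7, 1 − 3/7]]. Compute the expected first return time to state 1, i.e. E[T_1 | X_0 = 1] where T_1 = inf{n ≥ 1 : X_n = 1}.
E[T_1 | X_0 = 1] = 1/π_1 = 86/51

For an irreducible recurrent Markov chain with stationary distribution π, E[T_i | X_0 = i] = 1/π_i (Kac's formula). Here π_1 = (3/7)/(5/17 + 3/7) = (3/7)/(86/119) = 51/86, so E[T_1 | X_0 = 1] = 1/π_1 = (5/17 + 3/7)/(3/7) = (86/119)/(3/7) = 86/51.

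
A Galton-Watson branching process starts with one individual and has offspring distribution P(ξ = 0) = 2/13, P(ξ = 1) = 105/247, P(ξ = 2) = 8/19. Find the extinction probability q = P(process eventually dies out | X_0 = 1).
q = 19/52

The pgf is f(s) = 2/13 + 105/247·s + 8/19·s². The extinction probability q is the smallest fixed point of f in [0, 1]. Setting s = f(s):
  8/19·s² + (105/247 − 1)·s + 2/13 = 0
  8/19·s² − (2/13 + 8/19)·s + 2/13 = 0
which factors as (s − 1)·(8/19·s − 2/13) = 0, giving roots s = 1 and s = (2/13)/(8/19) = 19/52.
Mean offspring μ = 105/247 + 2·8/19 = 313/247 > 1 (supercritical), so q < 1. The extinction probability is the smaller root: q = (2/13)/(8/19) = 19/52.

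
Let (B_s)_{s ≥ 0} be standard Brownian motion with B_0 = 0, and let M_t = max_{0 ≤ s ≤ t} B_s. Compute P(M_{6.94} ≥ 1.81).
P(M_{6.94} ≥ 1.81) = 2·P(B_{6.94} ≥ 1.81) = 2(1 − Φ(1.81/√6.94)) ≈ 0.4920

By the reflection principle for Brownian motion, P(M_t ≥ a) = 2 · P(B_t ≥ a) for a ≥ 0. Since B_t ~ N(0, t), P(B_t ≥ 1.81) = 1 − Φ(1.81/√t) = 1 − Φ(1.81/√6.94) = 1 − Φ(0.6871). So
  P(M_{6.94} ≥ 1.81) = 2(1 − Φ(0.6871)) ≈ 0.4920.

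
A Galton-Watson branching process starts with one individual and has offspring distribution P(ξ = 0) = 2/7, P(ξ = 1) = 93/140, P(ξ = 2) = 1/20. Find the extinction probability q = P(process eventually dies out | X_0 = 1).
q = 1

Mean offspring μ = 0·2/7 + 1·93/140 + 2·1/20 = 107/140 ≤ 1. For μ ≤ 1 with offspring not concentrated at 1, the Galton-Watson process goes extinct almost surely, so q = 1.
(Algebraic check: The pgf is f(s) = 2/7 + 93/140·s + 1/20·s². The extinction probability q is the smallest fixed point of f in [0, 1]. Setting s = f(s):
  1/20·s² + (93/140 − 1)·s + 2/7 = 0
  1/20·s² − (2/7 + 1/20)·s + 2/7 = 0
which factors as (s − 1)·(1/20·s − 2/7) = 0, giving roots s = 1 and s = (2/7)/(1/20) = 40/7. Since 40/7 ≥ 1, the smallest root in [0, 1] is s = 1.)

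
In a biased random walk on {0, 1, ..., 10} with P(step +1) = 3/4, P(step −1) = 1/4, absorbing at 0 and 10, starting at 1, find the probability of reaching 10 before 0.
P(hit 10 before 0) = (1 − (1/3)^1) / (1 − (1/3)^10) = 19683/29524

Let u_k denote P(reach 10 before 0 | start at k). Boundary: u_0 = 0, u_10 = 1. Recurrence: u_k = 3/4·u_{k+1} + 1/4·u_{k-1} for 1 ≤ k ≤ 9. Try u_k = A + B·r^k with r = q/p = (1/4)/(3/4) = 1/3. Substitution satisfies the recurrence; boundary conditions give:
  u_k = (1 − r^k) / (1 − r^N) = (1 − (1/3)^1) / (1 − (1/3)^10) = 19683/29524.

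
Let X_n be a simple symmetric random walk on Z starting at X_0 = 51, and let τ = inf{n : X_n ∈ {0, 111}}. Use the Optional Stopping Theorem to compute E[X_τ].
E[X_τ] = 51

X_n is a martingale and τ is a bounded-mean stopping time (indeed τ is finite a.s. with bounded expectation since the walk is in a bounded region). By the OST, E[X_τ] = E[X_0] = 51. Equivalently: E[X_τ] = 111 · P(hit 111 first) + 0 · P(hit 0 first) = 111 · (51/111) = 51.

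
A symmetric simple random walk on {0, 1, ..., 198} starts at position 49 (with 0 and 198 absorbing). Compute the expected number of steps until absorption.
E[τ | X_0 = 49] = 7301

Let v_k = E[τ | X_0 = k]. Boundary: v_0 = v_198 = 0. Recurrence: v_k = 1 + (v_{k-1} + v_{k+1})/2 for 1 ≤ k ≤ 197. The particular solution to v_k − (v_{k-1} + v_{k+1})/2 = 1 is v_k = −k^2. Adding homogeneous solution A + B k and matching boundaries gives v_k = k (198 − k). Substituting k = 49: v_49 = 49 · 149 = 7301.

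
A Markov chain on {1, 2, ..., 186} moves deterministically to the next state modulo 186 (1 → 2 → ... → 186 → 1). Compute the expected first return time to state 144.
E[T_144 | X_0 = 144] = 186

The chain cycles deterministically, so starting at state 144 it returns in exactly 186 steps. Equivalently, the stationary distribution is uniform π_j = 1/186 for every state j, so by Kac's formula E[T_144] = 1/π_144 = 186.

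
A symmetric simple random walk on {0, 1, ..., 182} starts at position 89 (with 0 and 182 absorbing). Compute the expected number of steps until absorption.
E[τ | X_0 = 89] = 8277

Let v_k = E[τ | X_0 = k]. Boundary: v_0 = v_182 = 0. Recurrence: v_k = 1 + (v_{k-1} + v_{k+1})/2 for 1 ≤ k ≤ 181. The particular solution to v_k − (v_{k-1} + v_{k+1})/2 = 1 is v_k = −k^2. Adding homogeneous solution A + B k and matching boundaries gives v_k = k (182 − k). Substituting k = 89: v_89 = 89 · 93 = 8277.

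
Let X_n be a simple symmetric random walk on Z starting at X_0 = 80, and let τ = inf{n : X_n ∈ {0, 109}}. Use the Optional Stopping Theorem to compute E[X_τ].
E[X_τ] = 80

X_n is a martingale and τ is a bounded-mean stopping time (indeed τ is finite a.s. with bounded expectation since the walk is in a bounded region). By the OST, E[X_τ] = E[X_0] = 80. Equivalently: E[X_τ] = 109 · P(hit 109 first) + 0 · P(hit 0 first) = 109 · (80/109) = 80.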